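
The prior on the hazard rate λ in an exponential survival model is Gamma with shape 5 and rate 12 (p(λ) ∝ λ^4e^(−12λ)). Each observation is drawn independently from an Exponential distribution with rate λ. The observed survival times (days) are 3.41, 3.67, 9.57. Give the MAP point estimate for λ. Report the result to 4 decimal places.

The Exponential(rate=λ) likelihood is ∝ λ^n e^(−λΣtᵢ). Here n = 3 and Σtᵢ = 3.41 + 3.67 + 9.57 = 16.65.
Posterior ∝ λ^4e^(−12λ) · λ^3e^(−16.65λ) = λ^7e^(−28.65λ), i.e. Gamma(8, 28.65).
Mode = (a−1)/b = 7/28.65 ≈ 0.2443.

λ̂_MAP = 0.2443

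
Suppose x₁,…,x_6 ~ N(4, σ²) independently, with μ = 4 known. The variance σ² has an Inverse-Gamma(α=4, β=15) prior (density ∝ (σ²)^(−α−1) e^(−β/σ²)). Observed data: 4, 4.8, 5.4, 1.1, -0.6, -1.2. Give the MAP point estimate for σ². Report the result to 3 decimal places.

σ̂²_MAP = 5.576

Sum of squared deviations about the known mean: SS = (4−4)² + (4.8−4)² + (5.4−4)² + (1.1−4)² + (-0.6−4)² + (-1.2−4)² = 59.21.
The Normal likelihood contributes (σ²)^(−n/2) exp(−SS/(2σ²)), so the posterior is Inverse-Gamma(α + n/2, β + SS/2) = Inverse-Gamma(7, 44.605).
The mode of Inverse-Gamma(a, b) is b/(a+1) = 44.605/8 ≈ 5.576.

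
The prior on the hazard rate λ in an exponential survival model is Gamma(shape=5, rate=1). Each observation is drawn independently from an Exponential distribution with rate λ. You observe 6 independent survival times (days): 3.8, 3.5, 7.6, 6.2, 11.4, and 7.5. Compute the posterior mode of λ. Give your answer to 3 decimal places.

λ̂_MAP = 0.244

The Exponential(rate=λ) likelihood is ∝ λ^n e^(−λΣtᵢ). Here n = 6 and Σtᵢ = 3.8 + 3.5 + 7.6 + 6.2 + 11.4 + 7.5 = 40.
Posterior ∝ λ^4e^(−1λ) · λ^6e^(−40λ) = λ^10e^(−41λ), i.e. Gamma(11, 41).
Mode = (a−1)/b = 10/41 ≈ 0.244.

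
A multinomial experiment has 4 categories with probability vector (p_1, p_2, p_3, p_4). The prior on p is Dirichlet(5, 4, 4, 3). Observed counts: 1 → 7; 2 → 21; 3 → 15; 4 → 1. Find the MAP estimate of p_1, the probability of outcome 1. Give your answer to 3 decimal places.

MAP estimate: 0.196

The posterior is Dirichlet(αᵢ + nᵢ) = Dirichlet(12, 25, 19, 4).
For a Dirichlet(a₁,…,a_K) with all aᵢ > 1, the mode has j-th component (aⱼ − 1)/(Σaᵢ − K).
Here Σaᵢ = 60 and K = 4, so p_1 = (12 − 1)/(60 − 4) = 11/56 ≈ 0.196.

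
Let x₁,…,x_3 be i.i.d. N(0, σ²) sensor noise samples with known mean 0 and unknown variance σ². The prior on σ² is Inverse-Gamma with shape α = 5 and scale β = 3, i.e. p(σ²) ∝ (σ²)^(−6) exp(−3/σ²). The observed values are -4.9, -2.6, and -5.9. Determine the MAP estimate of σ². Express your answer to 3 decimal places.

σ̂²_MAP = 4.772

Sum of squared deviations about the known mean: SS = (-4.9−0)² + (-2.6−0)² + (-5.9−0)² = 65.58.
The Normal likelihood contributes (σ²)^(−n/2) exp(−SS/(2σ²)), so the posterior is Inverse-Gamma(α + n/2, β + SS/2) = Inverse-Gamma(6.5, 35.79).
The mode of Inverse-Gamma(a, b) is b/(a+1) = 35.79/7.5 ≈ 4.772.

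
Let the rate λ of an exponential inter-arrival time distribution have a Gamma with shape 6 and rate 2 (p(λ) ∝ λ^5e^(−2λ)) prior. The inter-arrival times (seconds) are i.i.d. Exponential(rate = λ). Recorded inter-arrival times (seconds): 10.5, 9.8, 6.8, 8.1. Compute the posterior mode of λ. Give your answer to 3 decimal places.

λ̂_MAP = 0.242

The Exponential(rate=λ) likelihood is ∝ λ^n e^(−λΣtᵢ). Here n = 4 and Σtᵢ = 10.5 + 9.8 + 6.8 + 8.1 = 35.2.
Posterior ∝ λ^5e^(−2λ) · λ^4e^(−35.2λ) = λ^9e^(−37.2λ), i.e. Gamma(10, 37.2).
Mode = (a−1)/b = 9/37.2 ≈ 0.242.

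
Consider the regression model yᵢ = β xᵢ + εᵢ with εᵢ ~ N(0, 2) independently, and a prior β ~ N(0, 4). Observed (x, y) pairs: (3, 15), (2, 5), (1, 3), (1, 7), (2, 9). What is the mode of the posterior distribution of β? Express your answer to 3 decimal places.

log p(β | y) = −Σ(yᵢ − βxᵢ)²/(2·2) − β²/(2·4) + const.
Setting the derivative to zero: Σxᵢ(yᵢ − βxᵢ)/2 − β/4 = 0, so β = Σxᵢyᵢ / (Σxᵢ² + σ²/τ²).
Σxᵢyᵢ = 3·15 + 2·5 + 1·3 + 1·7 + 2·9 = 83; Σxᵢ² = 19; σ²/τ² = 0.5.
β̂_MAP = 83 / (19 + 0.5) = 83/19.5 ≈ 4.256.

β̂_MAP = 4.256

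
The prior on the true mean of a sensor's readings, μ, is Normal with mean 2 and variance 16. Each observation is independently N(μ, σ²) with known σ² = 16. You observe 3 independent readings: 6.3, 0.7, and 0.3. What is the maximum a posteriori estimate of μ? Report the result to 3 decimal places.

μ̂_MAP = 2.325

n = 3; x̄ = (6.3 + 0.7 + 0.3)/3 = 7.3/3 = 73/30 ≈ 2.4333.
For a Normal prior and Normal likelihood with known variance, the posterior is Normal; its mode equals its mean, the precision-weighted average.
Prior precision 1/σ₀² = 1/16 = 0.0625; data precision n/σ² = 3/16 = 0.1875.
μ̂ = (0.0625·2 + 0.1875·(73/30)) / (0.0625 + 0.1875) = 0.58125/0.25 = 2.325.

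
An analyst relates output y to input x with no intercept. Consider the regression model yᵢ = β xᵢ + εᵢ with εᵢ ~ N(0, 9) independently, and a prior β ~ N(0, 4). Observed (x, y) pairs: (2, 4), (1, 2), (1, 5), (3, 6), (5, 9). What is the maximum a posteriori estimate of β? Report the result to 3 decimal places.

log p(β | y) = −Σ(yᵢ − βxᵢ)²/(2·9) − β²/(2·4) + const.
Setting the derivative to zero: Σxᵢ(yᵢ − βxᵢ)/9 − β/4 = 0, so β = Σxᵢyᵢ / (Σxᵢ² + σ²/τ²).
Σxᵢyᵢ = 2·4 + 1·2 + 1·5 + 3·6 + 5·9 = 78; Σxᵢ² = 40; σ²/τ² = 2.25.
β̂_MAP = 78 / (40 + 2.25) = 78/42.25 ≈ 1.846.

β̂_MAP = 1.846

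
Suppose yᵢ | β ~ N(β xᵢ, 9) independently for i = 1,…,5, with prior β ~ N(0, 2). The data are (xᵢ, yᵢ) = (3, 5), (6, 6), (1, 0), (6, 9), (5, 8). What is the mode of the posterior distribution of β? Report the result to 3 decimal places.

log p(β | y) = −Σ(yᵢ − βxᵢ)²/(2·9) − β²/(2·2) + const.
Setting the derivative to zero: Σxᵢ(yᵢ − βxᵢ)/9 − β/2 = 0, so β = Σxᵢyᵢ / (Σxᵢ² + σ²/τ²).
Σxᵢyᵢ = 3·5 + 6·6 + 1·0 + 6·9 + 5·8 = 145; Σxᵢ² = 107; σ²/τ² = 4.5.
β̂_MAP = 145 / (107 + 4.5) = 145/111.5 ≈ 1.300.

β̂_MAP = 1.300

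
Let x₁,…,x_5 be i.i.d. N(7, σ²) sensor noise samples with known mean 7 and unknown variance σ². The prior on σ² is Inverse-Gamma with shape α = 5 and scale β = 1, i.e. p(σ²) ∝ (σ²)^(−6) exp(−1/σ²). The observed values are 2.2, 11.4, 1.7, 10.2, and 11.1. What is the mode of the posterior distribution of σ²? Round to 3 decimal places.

Sum of squared deviations about the known mean: SS = (2.2−7)² + (11.4−7)² + (1.7−7)² + (10.2−7)² + (11.1−7)² = 97.54.
The Normal likelihood contributes (σ²)^(−n/2) exp(−SS/(2σ²)), so the posterior is Inverse-Gamma(α + n/2, β + SS/2) = Inverse-Gamma(7.5, 49.77).
The mode of Inverse-Gamma(a, b) is b/(a+1) = 49.77/8.5 ≈ 5.855.

σ̂²_MAP = 5.855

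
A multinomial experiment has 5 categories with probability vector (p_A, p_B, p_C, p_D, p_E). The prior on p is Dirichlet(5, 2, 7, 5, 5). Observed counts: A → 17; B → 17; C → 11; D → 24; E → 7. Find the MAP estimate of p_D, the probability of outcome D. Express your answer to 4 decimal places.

MAP estimate of p_D = 0.2947

The posterior is Dirichlet(αᵢ + nᵢ) = Dirichlet(22, 19, 18, 29, 12).
For a Dirichlet(a₁,…,a_K) with all aᵢ > 1, the mode has j-th component (aⱼ − 1)/(Σaᵢ − K).
Here Σaᵢ = 100 and K = 5, so p_D = (29 − 1)/(100 − 5) = 28/95 ≈ 0.2947.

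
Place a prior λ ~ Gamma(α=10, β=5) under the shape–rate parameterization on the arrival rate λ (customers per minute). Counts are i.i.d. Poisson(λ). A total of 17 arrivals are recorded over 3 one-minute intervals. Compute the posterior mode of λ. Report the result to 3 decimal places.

λ̂_MAP = 3.250

Σxᵢ = 17, n = 3.
Posterior ∝ λ^9e^(−5λ) · λ^17e^(−3λ) = λ^26e^(−8λ), i.e. Gamma(shape=27, rate=8).
The mode of a Gamma(a, b) with a ≥ 1 (shape–rate) is (a−1)/b = 26/8 ≈ 3.250.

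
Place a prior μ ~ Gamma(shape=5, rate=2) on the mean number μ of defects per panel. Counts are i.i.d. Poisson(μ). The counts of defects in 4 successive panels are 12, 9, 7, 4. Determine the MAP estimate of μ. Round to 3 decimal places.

Σxᵢ = 12+9+7+4 = 32, with n = 4.
Posterior ∝ μ^4e^(−2μ) · μ^32e^(−4μ) = μ^36e^(−6μ), i.e. Gamma(shape=37, rate=6).
The mode of a Gamma(a, b) with a ≥ 1 (shape–rate) is (a−1)/b = 36/6 ≈ 6.000.

μ̂_MAP = 6.000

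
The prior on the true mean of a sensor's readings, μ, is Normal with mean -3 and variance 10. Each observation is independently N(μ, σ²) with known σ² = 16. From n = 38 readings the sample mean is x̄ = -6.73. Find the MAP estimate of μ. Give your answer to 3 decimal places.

n = 38, x̄ = -6.73.
For a Normal prior and Normal likelihood with known variance, the posterior is Normal; its mode equals its mean, the precision-weighted average.
Prior precision 1/σ₀² = 1/10 = 0.1; data precision n/σ² = 38/16 = 2.375.
μ̂ = (0.1·(-3) + 2.375·(-6.73)) / (0.1 + 2.375) = (-16.28375)/2.475 = -13027/1980 ≈ -6.579.

μ̂_MAP = -6.579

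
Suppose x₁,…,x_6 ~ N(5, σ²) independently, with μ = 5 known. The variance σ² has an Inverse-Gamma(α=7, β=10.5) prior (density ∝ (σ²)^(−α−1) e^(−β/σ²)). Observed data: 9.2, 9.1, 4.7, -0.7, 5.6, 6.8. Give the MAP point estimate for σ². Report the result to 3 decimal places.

Sum of squared deviations about the known mean: SS = (9.2−5)² + (9.1−5)² + (4.7−5)² + (-0.7−5)² + (5.6−5)² + (6.8−5)² = 70.63.
The Normal likelihood contributes (σ²)^(−n/2) exp(−SS/(2σ²)), so the posterior is Inverse-Gamma(α + n/2, β + SS/2) = Inverse-Gamma(10, 45.815).
The mode of Inverse-Gamma(a, b) is b/(a+1) = 45.815/11 ≈ 4.165.

σ̂²_MAP = 4.165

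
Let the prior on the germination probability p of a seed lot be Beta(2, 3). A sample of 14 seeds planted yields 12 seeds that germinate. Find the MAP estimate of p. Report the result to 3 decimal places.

p̂_MAP = 0.765

Prior: Beta(2, 3).
Data: 12 successes in 14 trials. The binomial likelihood contributes p^12(1−p)^2, so the posterior is Beta(2+12, 3+2) = Beta(14, 5).
For Beta(a, b) with a, b > 1 the mode is (a−1)/(a+b−2) = 13/17 ≈ 0.765.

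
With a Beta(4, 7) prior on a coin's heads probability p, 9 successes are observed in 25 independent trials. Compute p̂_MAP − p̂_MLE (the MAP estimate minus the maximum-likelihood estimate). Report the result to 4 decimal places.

Posterior is Beta(13, 23); MAP = (13−1)/(36−2) = 12/34 ≈ 0.35294.
MLE ignores the prior: p̂_MLE = k/n = 9/25 ≈ 0.36000.
Difference = 12/34 − 9/25 = -3/425 ≈ -0.0071.

MAP − MLE = -0.0071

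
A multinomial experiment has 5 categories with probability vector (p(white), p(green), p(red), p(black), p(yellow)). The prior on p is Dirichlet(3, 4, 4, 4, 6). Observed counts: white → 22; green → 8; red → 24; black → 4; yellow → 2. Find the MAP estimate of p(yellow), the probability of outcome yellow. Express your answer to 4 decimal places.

The posterior is Dirichlet(αᵢ + nᵢ) = Dirichlet(25, 12, 28, 8, 8).
For a Dirichlet(a₁,…,a_K) with all aᵢ > 1, the mode has j-th component (aⱼ − 1)/(Σaᵢ − K).
Here Σaᵢ = 81 and K = 5, so p(yellow) = (8 − 1)/(81 − 5) = 7/76 ≈ 0.0921.

MAP estimate of p(yellow) = 0.0921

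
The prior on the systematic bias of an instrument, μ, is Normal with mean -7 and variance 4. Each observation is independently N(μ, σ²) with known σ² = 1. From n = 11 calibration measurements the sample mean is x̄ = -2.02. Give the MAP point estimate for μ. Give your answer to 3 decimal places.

μ̂_MAP = -2.131

n = 11, x̄ = -2.02.
For a Normal prior and Normal likelihood with known variance, the posterior is Normal; its mode equals its mean, the precision-weighted average.
Prior precision 1/σ₀² = 1/4 = 0.25; data precision n/σ² = 11/1 = 11.
μ̂ = (0.25·(-7) + 11·(-2.02)) / (0.25 + 11) = (-23.97)/11.25 = -799/375 ≈ -2.131.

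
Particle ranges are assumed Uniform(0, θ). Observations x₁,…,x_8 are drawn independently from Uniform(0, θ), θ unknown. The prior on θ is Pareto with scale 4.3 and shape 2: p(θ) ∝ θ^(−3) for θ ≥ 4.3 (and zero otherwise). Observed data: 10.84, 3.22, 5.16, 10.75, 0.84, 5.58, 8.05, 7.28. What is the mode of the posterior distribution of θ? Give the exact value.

The Uniform(0, θ) likelihood is θ^(−n) for θ ≥ max(xᵢ), zero otherwise. Here max(xᵢ) = 10.84.
Posterior ∝ θ^(−3) · θ^(−8) = θ^(−11) on θ ≥ max(4.3, 10.84) = 10.84.
This density is strictly decreasing in θ, so the posterior mode lies at the lower boundary of the support.

θ̂_MAP = 10.84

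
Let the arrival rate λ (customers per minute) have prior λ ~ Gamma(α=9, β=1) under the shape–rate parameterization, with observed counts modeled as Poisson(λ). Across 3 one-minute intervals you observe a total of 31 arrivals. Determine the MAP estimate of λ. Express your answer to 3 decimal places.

λ̂_MAP = 9.750

Σxᵢ = 31, n = 3.
Posterior ∝ λ^8e^(−1λ) · λ^31e^(−3λ) = λ^39e^(−4λ), i.e. Gamma(shape=40, rate=4).
The mode of a Gamma(a, b) with a ≥ 1 (shape–rate) is (a−1)/b = 39/4 ≈ 9.750.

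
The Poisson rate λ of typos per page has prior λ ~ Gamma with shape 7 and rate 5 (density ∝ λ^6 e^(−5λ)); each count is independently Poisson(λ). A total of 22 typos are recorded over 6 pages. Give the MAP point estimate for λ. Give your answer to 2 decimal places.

λ̂_MAP = 2.55

Σxᵢ = 22, n = 6.
Posterior ∝ λ^6e^(−5λ) · λ^22e^(−6λ) = λ^28e^(−11λ), i.e. Gamma(shape=29, rate=11).
The mode of a Gamma(a, b) with a ≥ 1 (shape–rate) is (a−1)/b = 28/11 ≈ 2.55.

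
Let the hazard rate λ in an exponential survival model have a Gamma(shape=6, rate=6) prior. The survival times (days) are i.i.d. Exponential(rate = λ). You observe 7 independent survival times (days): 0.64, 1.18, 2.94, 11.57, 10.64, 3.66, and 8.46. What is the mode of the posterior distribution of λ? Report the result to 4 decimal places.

The Exponential(rate=λ) likelihood is ∝ λ^n e^(−λΣtᵢ). Here n = 7 and Σtᵢ = 0.64 + 1.18 + 2.94 + 11.57 + 10.64 + 3.66 + 8.46 = 39.09.
Posterior ∝ λ^5e^(−6λ) · λ^7e^(−39.09λ) = λ^12e^(−45.09λ), i.e. Gamma(13, 45.09).
Mode = (a−1)/b = 12/45.09 ≈ 0.2661.

λ̂_MAP = 0.2661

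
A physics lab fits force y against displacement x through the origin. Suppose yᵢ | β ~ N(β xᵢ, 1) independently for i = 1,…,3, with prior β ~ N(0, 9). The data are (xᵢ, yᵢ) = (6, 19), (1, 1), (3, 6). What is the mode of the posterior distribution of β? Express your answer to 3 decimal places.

β̂_MAP = 2.884

log p(β | y) = −Σ(yᵢ − βxᵢ)²/(2·1) − β²/(2·9) + const.
Setting the derivative to zero: Σxᵢ(yᵢ − βxᵢ)/1 − β/9 = 0, so β = Σxᵢyᵢ / (Σxᵢ² + σ²/τ²).
Σxᵢyᵢ = 6·19 + 1·1 + 3·6 = 133; Σxᵢ² = 46; σ²/τ² = 1/9.
β̂_MAP = 133 / (46 + 1/9) = 133/(415/9) = 1197/415 ≈ 2.884.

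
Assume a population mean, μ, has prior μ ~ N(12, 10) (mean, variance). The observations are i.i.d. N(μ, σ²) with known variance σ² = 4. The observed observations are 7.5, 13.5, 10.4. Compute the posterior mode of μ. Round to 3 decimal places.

n = 3; x̄ = (7.5 + 13.5 + 10.4)/3 = 31.4/3 = 157/15 ≈ 10.4667.
For a Normal prior and Normal likelihood with known variance, the posterior is Normal; its mode equals its mean, the precision-weighted average.
Prior precision 1/σ₀² = 1/10 = 0.1; data precision n/σ² = 3/4 = 0.75.
μ̂ = (0.1·12 + 0.75·(157/15)) / (0.1 + 0.75) = 9.05/0.85 = 181/17 ≈ 10.647.

μ̂_MAP = 10.647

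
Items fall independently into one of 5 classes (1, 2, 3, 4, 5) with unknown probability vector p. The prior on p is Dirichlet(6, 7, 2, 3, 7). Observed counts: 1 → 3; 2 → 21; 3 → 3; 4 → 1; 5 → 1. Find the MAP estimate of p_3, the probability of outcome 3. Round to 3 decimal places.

MAP estimate: 0.082

The posterior is Dirichlet(αᵢ + nᵢ) = Dirichlet(9, 28, 5, 4, 8).
For a Dirichlet(a₁,…,a_K) with all aᵢ > 1, the mode has j-th component (aⱼ − 1)/(Σaᵢ − K).
Here Σaᵢ = 54 and K = 5, so p_3 = (5 − 1)/(54 − 5) = 4/49 ≈ 0.082.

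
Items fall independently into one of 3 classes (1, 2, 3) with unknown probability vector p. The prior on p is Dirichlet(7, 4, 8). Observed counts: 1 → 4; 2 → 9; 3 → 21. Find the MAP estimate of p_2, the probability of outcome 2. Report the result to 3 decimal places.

MAP estimate: 0.240

The posterior is Dirichlet(αᵢ + nᵢ) = Dirichlet(11, 13, 29).
For a Dirichlet(a₁,…,a_K) with all aᵢ > 1, the mode has j-th component (aⱼ − 1)/(Σaᵢ − K).
Here Σaᵢ = 53 and K = 3, so p_2 = (13 − 1)/(53 − 3) = 12/50 ≈ 0.240.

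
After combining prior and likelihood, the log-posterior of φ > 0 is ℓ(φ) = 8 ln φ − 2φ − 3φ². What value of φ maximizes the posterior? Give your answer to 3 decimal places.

φ̂_MAP = 1.000

ℓ'(φ) = 8/φ − 2 − 6φ. Setting this to zero and multiplying by φ: 6φ² + 2φ − 8 = 0.
φ = (−2 + √(2² + 4·6·8)) / (2·6) = (−2 + √196) / 12 = (−2 + 14)/12 = 1.
ℓ''(φ) = −8/φ² − 6 < 0, confirming a maximum.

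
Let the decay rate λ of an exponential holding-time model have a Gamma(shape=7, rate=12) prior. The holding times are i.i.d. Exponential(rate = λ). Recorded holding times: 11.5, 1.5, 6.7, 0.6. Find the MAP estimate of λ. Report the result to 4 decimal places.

The Exponential(rate=λ) likelihood is ∝ λ^n e^(−λΣtᵢ). Here n = 4 and Σtᵢ = 11.5 + 1.5 + 6.7 + 0.6 = 20.3.
Posterior ∝ λ^6e^(−12λ) · λ^4e^(−20.3λ) = λ^10e^(−32.3λ), i.e. Gamma(11, 32.3).
Mode = (a−1)/b = 10/32.3 ≈ 0.3096.

λ̂_MAP = 0.3096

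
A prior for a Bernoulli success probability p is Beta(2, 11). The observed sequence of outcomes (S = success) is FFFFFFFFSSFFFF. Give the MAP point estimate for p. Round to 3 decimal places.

p̂_MAP = 0.120

Prior: Beta(2, 11).
Data: 2 successes in 14 trials (from the sequence). The binomial likelihood contributes p^2(1−p)^12, so the posterior is Beta(2+2, 11+12) = Beta(4, 23).
For Beta(a, b) with a, b > 1 the mode is (a−1)/(a+b−2) = 3/25 ≈ 0.120.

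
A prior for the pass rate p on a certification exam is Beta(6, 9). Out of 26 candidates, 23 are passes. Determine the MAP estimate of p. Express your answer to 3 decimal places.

Prior: Beta(6, 9).
Data: 23 successes in 26 trials. The binomial likelihood contributes p^23(1−p)^3, so the posterior is Beta(6+23, 9+3) = Beta(29, 12).
For Beta(a, b) with a, b > 1 the mode is (a−1)/(a+b−2) = 28/39 ≈ 0.718.

p̂_MAP = 0.718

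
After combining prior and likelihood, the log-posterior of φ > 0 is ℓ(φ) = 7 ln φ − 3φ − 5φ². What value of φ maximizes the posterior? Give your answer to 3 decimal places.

ℓ'(φ) = 7/φ − 3 − 10φ. Setting this to zero and multiplying by φ: 10φ² + 3φ − 7 = 0.
φ = (−3 + √(3² + 4·10·7)) / (2·10) = (−3 + √289) / 20 = (−3 + 17)/20 = 7/10.
ℓ''(φ) = −7/φ² − 10 < 0, confirming a maximum.

φ̂_MAP = 0.700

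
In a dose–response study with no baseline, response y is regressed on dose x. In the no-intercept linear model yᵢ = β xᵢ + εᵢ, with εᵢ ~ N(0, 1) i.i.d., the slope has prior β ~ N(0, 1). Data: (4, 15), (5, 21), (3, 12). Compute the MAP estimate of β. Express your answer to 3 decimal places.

log p(β | y) = −Σ(yᵢ − βxᵢ)²/(2·1) − β²/(2·1) + const.
Setting the derivative to zero: Σxᵢ(yᵢ − βxᵢ)/1 − β/1 = 0, so β = Σxᵢyᵢ / (Σxᵢ² + σ²/τ²).
Σxᵢyᵢ = 4·15 + 5·21 + 3·12 = 201; Σxᵢ² = 50; σ²/τ² = 1.
β̂_MAP = 201 / (50 + 1) = 201/51 ≈ 3.941.

β̂_MAP = 3.941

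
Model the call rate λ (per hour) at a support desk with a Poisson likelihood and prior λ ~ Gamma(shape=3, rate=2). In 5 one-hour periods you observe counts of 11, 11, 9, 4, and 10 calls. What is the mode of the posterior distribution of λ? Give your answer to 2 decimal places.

Σxᵢ = 11+11+9+4+10 = 45, with n = 5.
Posterior ∝ λ^2e^(−2λ) · λ^45e^(−5λ) = λ^47e^(−7λ), i.e. Gamma(shape=48, rate=7).
The mode of a Gamma(a, b) with a ≥ 1 (shape–rate) is (a−1)/b = 47/7 ≈ 6.71.

λ̂_MAP = 6.71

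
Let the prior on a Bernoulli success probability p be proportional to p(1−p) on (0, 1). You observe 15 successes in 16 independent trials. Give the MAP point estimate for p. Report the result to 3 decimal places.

The prior density ∝ p(1−p)^1 is the kernel of Beta(2, 2).
Data: 15 successes in 16 trials. The binomial likelihood contributes p^15(1−p)^1, so the posterior is Beta(2+15, 2+1) = Beta(17, 3).
For Beta(a, b) with a, b > 1 the mode is (a−1)/(a+b−2) = 16/18 ≈ 0.889.

p̂_MAP = 0.889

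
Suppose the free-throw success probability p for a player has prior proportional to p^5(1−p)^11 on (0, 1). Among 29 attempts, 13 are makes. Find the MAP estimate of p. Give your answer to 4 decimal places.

The prior density ∝ p^5(1−p)^11 is the kernel of Beta(6, 12).
Data: 13 successes in 29 trials. The binomial likelihood contributes p^13(1−p)^16, so the posterior is Beta(6+13, 12+16) = Beta(19, 28).
For Beta(a, b) with a, b > 1 the mode is (a−1)/(a+b−2) = 18/45 ≈ 0.4000.

p̂_MAP = 0.4000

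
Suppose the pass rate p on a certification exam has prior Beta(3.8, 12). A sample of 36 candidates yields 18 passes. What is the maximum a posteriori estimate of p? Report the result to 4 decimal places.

Prior: Beta(3.8, 12).
Data: 18 successes in 36 trials. The binomial likelihood contributes p^18(1−p)^18, so the posterior is Beta(3.8+18, 12+18) = Beta(21.8, 30).
For Beta(a, b) with a, b > 1 the mode is (a−1)/(a+b−2) = 20.8/49.8 ≈ 0.4177.

p̂_MAP = 0.4177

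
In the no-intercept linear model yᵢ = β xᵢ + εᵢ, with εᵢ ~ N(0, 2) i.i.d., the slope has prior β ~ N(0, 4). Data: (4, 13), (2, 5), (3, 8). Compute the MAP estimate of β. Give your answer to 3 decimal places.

log p(β | y) = −Σ(yᵢ − βxᵢ)²/(2·2) − β²/(2·4) + const.
Setting the derivative to zero: Σxᵢ(yᵢ − βxᵢ)/2 − β/4 = 0, so β = Σxᵢyᵢ / (Σxᵢ² + σ²/τ²).
Σxᵢyᵢ = 4·13 + 2·5 + 3·8 = 86; Σxᵢ² = 29; σ²/τ² = 0.5.
β̂_MAP = 86 / (29 + 0.5) = 86/29.5 ≈ 2.915.

β̂_MAP = 2.915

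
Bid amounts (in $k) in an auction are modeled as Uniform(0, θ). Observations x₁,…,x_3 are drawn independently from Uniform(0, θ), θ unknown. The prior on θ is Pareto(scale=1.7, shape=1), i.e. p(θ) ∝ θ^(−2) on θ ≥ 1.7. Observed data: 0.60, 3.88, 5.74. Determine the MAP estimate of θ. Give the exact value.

The Uniform(0, θ) likelihood is θ^(−n) for θ ≥ max(xᵢ), zero otherwise. Here max(xᵢ) = 5.74.
Posterior ∝ θ^(−2) · θ^(−3) = θ^(−5) on θ ≥ max(1.7, 5.74) = 5.74.
This density is strictly decreasing in θ, so the posterior mode lies at the lower boundary of the support.

θ̂_MAP = 5.74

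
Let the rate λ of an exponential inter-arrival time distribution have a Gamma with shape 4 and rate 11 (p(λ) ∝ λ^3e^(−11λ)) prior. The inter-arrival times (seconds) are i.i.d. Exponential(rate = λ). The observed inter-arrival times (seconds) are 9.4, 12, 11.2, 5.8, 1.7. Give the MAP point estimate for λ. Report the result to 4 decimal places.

λ̂_MAP = 0.1566

The Exponential(rate=λ) likelihood is ∝ λ^n e^(−λΣtᵢ). Here n = 5 and Σtᵢ = 9.4 + 12 + 11.2 + 5.8 + 1.7 = 40.1.
Posterior ∝ λ^3e^(−11λ) · λ^5e^(−40.1λ) = λ^8e^(−51.1λ), i.e. Gamma(9, 51.1).
Mode = (a−1)/b = 8/51.1 ≈ 0.1566.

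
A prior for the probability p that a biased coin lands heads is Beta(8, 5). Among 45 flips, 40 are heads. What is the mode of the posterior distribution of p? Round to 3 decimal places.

Prior: Beta(8, 5).
Data: 40 successes in 45 trials. The binomial likelihood contributes p^40(1−p)^5, so the posterior is Beta(8+40, 5+5) = Beta(48, 10).
For Beta(a, b) with a, b > 1 the mode is (a−1)/(a+b−2) = 47/56 ≈ 0.839.

p̂_MAP = 0.839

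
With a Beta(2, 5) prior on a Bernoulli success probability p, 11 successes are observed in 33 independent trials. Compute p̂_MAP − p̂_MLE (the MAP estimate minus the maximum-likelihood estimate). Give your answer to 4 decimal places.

MAP − MLE = -0.0175

Posterior is Beta(13, 27); MAP = (13−1)/(40−2) = 12/38 ≈ 0.31579.
MLE ignores the prior: p̂_MLE = k/n = 11/33 ≈ 0.33333.
Difference = 12/38 − 11/33 = -1/57 ≈ -0.0175.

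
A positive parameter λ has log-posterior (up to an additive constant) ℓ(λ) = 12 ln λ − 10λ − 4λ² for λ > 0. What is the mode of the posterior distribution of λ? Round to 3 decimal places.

λ̂_MAP = 0.750

ℓ'(λ) = 12/λ − 10 − 8λ. Setting this to zero and multiplying by λ: 8λ² + 10λ − 12 = 0.
λ = (−10 + √(10² + 4·8·12)) / (2·8) = (−10 + √484) / 16 = (−10 + 22)/16 = 3/4.
ℓ''(λ) = −12/λ² − 8 < 0, confirming a maximum.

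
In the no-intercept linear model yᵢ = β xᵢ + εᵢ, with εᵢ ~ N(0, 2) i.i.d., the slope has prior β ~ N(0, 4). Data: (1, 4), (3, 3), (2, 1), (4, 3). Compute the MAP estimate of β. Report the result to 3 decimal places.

log p(β | y) = −Σ(yᵢ − βxᵢ)²/(2·2) − β²/(2·4) + const.
Setting the derivative to zero: Σxᵢ(yᵢ − βxᵢ)/2 − β/4 = 0, so β = Σxᵢyᵢ / (Σxᵢ² + σ²/τ²).
Σxᵢyᵢ = 1·4 + 3·3 + 2·1 + 4·3 = 27; Σxᵢ² = 30; σ²/τ² = 0.5.
β̂_MAP = 27 / (30 + 0.5) = 27/30.5 ≈ 0.885.

β̂_MAP = 0.885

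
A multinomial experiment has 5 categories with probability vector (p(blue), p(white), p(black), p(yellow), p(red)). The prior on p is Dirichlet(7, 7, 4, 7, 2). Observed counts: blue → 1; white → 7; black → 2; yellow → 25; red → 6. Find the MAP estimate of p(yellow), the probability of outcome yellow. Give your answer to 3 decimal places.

MAP estimate of p(yellow) = 0.492

The posterior is Dirichlet(αᵢ + nᵢ) = Dirichlet(8, 14, 6, 32, 8).
For a Dirichlet(a₁,…,a_K) with all aᵢ > 1, the mode has j-th component (aⱼ − 1)/(Σaᵢ − K).
Here Σaᵢ = 68 and K = 5, so p(yellow) = (32 − 1)/(68 − 5) = 31/63 ≈ 0.492.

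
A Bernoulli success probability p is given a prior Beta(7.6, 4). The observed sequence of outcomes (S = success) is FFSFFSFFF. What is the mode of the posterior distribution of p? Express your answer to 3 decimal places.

Prior: Beta(7.6, 4).
Data: 2 successes in 9 trials (from the sequence). The binomial likelihood contributes p^2(1−p)^7, so the posterior is Beta(7.6+2, 4+7) = Beta(9.6, 11).
For Beta(a, b) with a, b > 1 the mode is (a−1)/(a+b−2) = 8.6/18.6 ≈ 0.462.

p̂_MAP = 0.462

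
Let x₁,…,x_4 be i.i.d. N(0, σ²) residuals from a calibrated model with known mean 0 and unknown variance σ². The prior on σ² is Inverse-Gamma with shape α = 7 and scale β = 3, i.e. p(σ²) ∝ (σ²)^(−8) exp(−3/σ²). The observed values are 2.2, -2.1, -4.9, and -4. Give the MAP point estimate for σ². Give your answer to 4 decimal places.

Sum of squared deviations about the known mean: SS = (2.2−0)² + (-2.1−0)² + (-4.9−0)² + (-4−0)² = 49.26.
The Normal likelihood contributes (σ²)^(−n/2) exp(−SS/(2σ²)), so the posterior is Inverse-Gamma(α + n/2, β + SS/2) = Inverse-Gamma(9, 27.63).
The mode of Inverse-Gamma(a, b) is b/(a+1) = 27.63/10 ≈ 2.7630.

σ̂²_MAP = 2.7630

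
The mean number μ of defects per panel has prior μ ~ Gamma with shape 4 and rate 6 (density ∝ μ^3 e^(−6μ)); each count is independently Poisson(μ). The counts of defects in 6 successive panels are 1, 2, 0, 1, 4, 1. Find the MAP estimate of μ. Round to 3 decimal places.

μ̂_MAP = 1.000

Σxᵢ = 1+2+0+1+4+1 = 9, with n = 6.
Posterior ∝ μ^3e^(−6μ) · μ^9e^(−6μ) = μ^12e^(−12μ), i.e. Gamma(shape=13, rate=12).
The mode of a Gamma(a, b) with a ≥ 1 (shape–rate) is (a−1)/b = 12/12 ≈ 1.000.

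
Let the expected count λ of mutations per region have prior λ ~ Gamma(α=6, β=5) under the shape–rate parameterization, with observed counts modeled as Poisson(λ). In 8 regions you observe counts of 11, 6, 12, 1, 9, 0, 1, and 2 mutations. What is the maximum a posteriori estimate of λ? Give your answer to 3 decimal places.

Σxᵢ = 11+6+12+1+9+0+1+2 = 42, with n = 8.
Posterior ∝ λ^5e^(−5λ) · λ^42e^(−8λ) = λ^47e^(−13λ), i.e. Gamma(shape=48, rate=13).
The mode of a Gamma(a, b) with a ≥ 1 (shape–rate) is (a−1)/b = 47/13 ≈ 3.615.

λ̂_MAP = 3.615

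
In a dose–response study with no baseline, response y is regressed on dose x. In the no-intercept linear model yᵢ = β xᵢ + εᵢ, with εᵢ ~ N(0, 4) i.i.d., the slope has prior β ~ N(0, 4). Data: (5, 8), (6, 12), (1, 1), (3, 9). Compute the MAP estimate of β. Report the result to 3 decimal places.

log p(β | y) = −Σ(yᵢ − βxᵢ)²/(2·4) − β²/(2·4) + const.
Setting the derivative to zero: Σxᵢ(yᵢ − βxᵢ)/4 − β/4 = 0, so β = Σxᵢyᵢ / (Σxᵢ² + σ²/τ²).
Σxᵢyᵢ = 5·8 + 6·12 + 1·1 + 3·9 = 140; Σxᵢ² = 71; σ²/τ² = 1.
β̂_MAP = 140 / (71 + 1) = 140/72 ≈ 1.944.

β̂_MAP = 1.944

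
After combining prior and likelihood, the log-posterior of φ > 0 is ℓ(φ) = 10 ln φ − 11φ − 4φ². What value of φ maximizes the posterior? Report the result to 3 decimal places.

φ̂_MAP = 0.625

ℓ'(φ) = 10/φ − 11 − 8φ. Setting this to zero and multiplying by φ: 8φ² + 11φ − 10 = 0.
φ = (−11 + √(11² + 4·8·10)) / (2·8) = (−11 + √441) / 16 = (−11 + 21)/16 = 5/8.
ℓ''(φ) = −10/φ² − 8 < 0, confirming a maximum.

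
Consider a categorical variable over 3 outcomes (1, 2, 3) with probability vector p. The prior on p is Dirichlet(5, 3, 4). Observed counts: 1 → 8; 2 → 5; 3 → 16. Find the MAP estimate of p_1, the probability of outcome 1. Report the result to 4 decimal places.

MAP estimate: 0.3158

The posterior is Dirichlet(αᵢ + nᵢ) = Dirichlet(13, 8, 20).
For a Dirichlet(a₁,…,a_K) with all aᵢ > 1, the mode has j-th component (aⱼ − 1)/(Σaᵢ − K).
Here Σaᵢ = 41 and K = 3, so p_1 = (13 − 1)/(41 − 3) = 12/38 ≈ 0.3158.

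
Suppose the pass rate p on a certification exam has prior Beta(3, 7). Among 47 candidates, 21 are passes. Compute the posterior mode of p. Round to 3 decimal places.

p̂_MAP = 0.418

Prior: Beta(3, 7).
Data: 21 successes in 47 trials. The binomial likelihood contributes p^21(1−p)^26, so the posterior is Beta(3+21, 7+26) = Beta(24, 33).
For Beta(a, b) with a, b > 1 the mode is (a−1)/(a+b−2) = 23/55 ≈ 0.418.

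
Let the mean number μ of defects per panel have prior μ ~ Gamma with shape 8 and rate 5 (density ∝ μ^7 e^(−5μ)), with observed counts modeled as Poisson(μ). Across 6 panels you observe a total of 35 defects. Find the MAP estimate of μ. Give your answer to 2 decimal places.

μ̂_MAP = 3.82

Σxᵢ = 35, n = 6.
Posterior ∝ μ^7e^(−5μ) · μ^35e^(−6μ) = μ^42e^(−11μ), i.e. Gamma(shape=43, rate=11).
The mode of a Gamma(a, b) with a ≥ 1 (shape–rate) is (a−1)/b = 42/11 ≈ 3.82.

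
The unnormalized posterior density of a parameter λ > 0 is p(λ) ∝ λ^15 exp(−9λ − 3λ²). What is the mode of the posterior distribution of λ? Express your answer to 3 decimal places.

ℓ'(λ) = 15/λ − 9 − 6λ. Setting this to zero and multiplying by λ: 6λ² + 9λ − 15 = 0.
λ = (−9 + √(9² + 4·6·15)) / (2·6) = (−9 + √441) / 12 = (−9 + 21)/12 = 1.
ℓ''(λ) = −15/λ² − 6 < 0, confirming a maximum.

λ̂_MAP = 1.000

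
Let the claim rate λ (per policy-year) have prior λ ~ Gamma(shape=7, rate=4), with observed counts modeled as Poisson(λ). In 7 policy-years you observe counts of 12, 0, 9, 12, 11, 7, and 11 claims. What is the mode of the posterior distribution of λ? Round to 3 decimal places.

λ̂_MAP = 6.182

Σxᵢ = 12+0+9+12+11+7+11 = 62, with n = 7.
Posterior ∝ λ^6e^(−4λ) · λ^62e^(−7λ) = λ^68e^(−11λ), i.e. Gamma(shape=69, rate=11).
The mode of a Gamma(a, b) with a ≥ 1 (shape–rate) is (a−1)/b = 68/11 ≈ 6.182.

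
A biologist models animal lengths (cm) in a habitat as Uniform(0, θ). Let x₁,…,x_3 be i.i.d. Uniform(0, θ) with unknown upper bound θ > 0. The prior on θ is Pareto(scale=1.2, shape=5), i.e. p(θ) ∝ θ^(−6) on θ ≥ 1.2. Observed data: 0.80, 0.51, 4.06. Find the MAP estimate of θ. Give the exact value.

θ̂_MAP = 4.06

The Uniform(0, θ) likelihood is θ^(−n) for θ ≥ max(xᵢ), zero otherwise. Here max(xᵢ) = 4.06.
Posterior ∝ θ^(−6) · θ^(−3) = θ^(−9) on θ ≥ max(1.2, 4.06) = 4.06.
This density is strictly decreasing in θ, so the posterior mode lies at the lower boundary of the support.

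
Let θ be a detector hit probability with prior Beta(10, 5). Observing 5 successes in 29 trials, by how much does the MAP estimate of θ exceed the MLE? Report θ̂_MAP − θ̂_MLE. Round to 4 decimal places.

MAP − MLE = 0.1609

Posterior is Beta(15, 29); MAP = (15−1)/(44−2) = 14/42 ≈ 0.33333.
MLE ignores the prior: θ̂_MLE = k/n = 5/29 ≈ 0.17241.
Difference = 14/42 − 5/29 = 14/87 ≈ 0.1609.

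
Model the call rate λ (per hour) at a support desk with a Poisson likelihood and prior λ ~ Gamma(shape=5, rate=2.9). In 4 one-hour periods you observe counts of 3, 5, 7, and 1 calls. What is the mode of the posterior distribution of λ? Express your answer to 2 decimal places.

Σxᵢ = 3+5+7+1 = 16, with n = 4.
Posterior ∝ λ^4e^(−2.9λ) · λ^16e^(−4λ) = λ^20e^(−6.9λ), i.e. Gamma(shape=21, rate=6.9).
The mode of a Gamma(a, b) with a ≥ 1 (shape–rate) is (a−1)/b = 20/6.9 ≈ 2.90.

λ̂_MAP = 2.90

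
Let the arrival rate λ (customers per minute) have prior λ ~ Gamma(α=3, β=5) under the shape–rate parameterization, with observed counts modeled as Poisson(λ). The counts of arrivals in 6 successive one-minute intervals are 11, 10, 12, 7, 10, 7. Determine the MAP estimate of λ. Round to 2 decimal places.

λ̂_MAP = 5.36

Σxᵢ = 11+10+12+7+10+7 = 57, with n = 6.
Posterior ∝ λ^2e^(−5λ) · λ^57e^(−6λ) = λ^59e^(−11λ), i.e. Gamma(shape=60, rate=11).
The mode of a Gamma(a, b) with a ≥ 1 (shape–rate) is (a−1)/b = 59/11 ≈ 5.36.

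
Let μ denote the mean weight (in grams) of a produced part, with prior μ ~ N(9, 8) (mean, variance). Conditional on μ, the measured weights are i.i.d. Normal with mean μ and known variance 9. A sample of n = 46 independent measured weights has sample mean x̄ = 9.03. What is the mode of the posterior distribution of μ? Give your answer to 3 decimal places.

μ̂_MAP = 9.029

n = 46, x̄ = 9.03.
For a Normal prior and Normal likelihood with known variance, the posterior is Normal; its mode equals its mean, the precision-weighted average.
Prior precision 1/σ₀² = 1/8 = 0.125; data precision n/σ² = 46/9.
μ̂ = (0.125·9 + (46/9)·9.03) / (0.125 + 46/9) = (28367/600)/(377/72) = 85101/9425 ≈ 9.029.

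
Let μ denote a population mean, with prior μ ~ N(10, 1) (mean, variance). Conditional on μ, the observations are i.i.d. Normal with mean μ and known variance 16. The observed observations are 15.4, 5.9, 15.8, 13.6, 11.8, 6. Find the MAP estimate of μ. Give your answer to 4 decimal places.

n = 6; x̄ = (15.4 + 5.9 + 15.8 + 13.6 + 11.8 + 6)/6 = 68.5/6 = 137/12 ≈ 11.4167.
For a Normal prior and Normal likelihood with known variance, the posterior is Normal; its mode equals its mean, the precision-weighted average.
Prior precision 1/σ₀² = 1/1 = 1; data precision n/σ² = 6/16 = 0.375.
μ̂ = (1·10 + 0.375·(137/12)) / (1 + 0.375) = 14.28125/1.375 = 457/44 ≈ 10.3864.

μ̂_MAP = 10.3864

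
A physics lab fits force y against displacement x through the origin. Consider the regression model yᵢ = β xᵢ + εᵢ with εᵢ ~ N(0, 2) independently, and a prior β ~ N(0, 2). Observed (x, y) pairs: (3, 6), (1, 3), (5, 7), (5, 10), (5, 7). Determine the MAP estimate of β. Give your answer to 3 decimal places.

log p(β | y) = −Σ(yᵢ − βxᵢ)²/(2·2) − β²/(2·2) + const.
Setting the derivative to zero: Σxᵢ(yᵢ − βxᵢ)/2 − β/2 = 0, so β = Σxᵢyᵢ / (Σxᵢ² + σ²/τ²).
Σxᵢyᵢ = 3·6 + 1·3 + 5·7 + 5·10 + 5·7 = 141; Σxᵢ² = 85; σ²/τ² = 1.
β̂_MAP = 141 / (85 + 1) = 141/86 ≈ 1.640.

β̂_MAP = 1.640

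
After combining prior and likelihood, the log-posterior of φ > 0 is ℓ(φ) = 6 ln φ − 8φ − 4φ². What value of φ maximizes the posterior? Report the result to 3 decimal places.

ℓ'(φ) = 6/φ − 8 − 8φ. Setting this to zero and multiplying by φ: 8φ² + 8φ − 6 = 0.
φ = (−8 + √(8² + 4·8·6)) / (2·8) = (−8 + √256) / 16 = (−8 + 16)/16 = 1/2.
ℓ''(φ) = −6/φ² − 8 < 0, confirming a maximum.

φ̂_MAP = 0.500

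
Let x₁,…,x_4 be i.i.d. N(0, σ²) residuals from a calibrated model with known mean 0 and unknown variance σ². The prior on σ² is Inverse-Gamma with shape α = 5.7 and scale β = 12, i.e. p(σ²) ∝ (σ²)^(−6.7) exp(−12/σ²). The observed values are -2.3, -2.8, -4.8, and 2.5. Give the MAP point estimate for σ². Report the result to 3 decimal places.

Sum of squared deviations about the known mean: SS = (-2.3−0)² + (-2.8−0)² + (-4.8−0)² + (2.5−0)² = 42.42.
The Normal likelihood contributes (σ²)^(−n/2) exp(−SS/(2σ²)), so the posterior is Inverse-Gamma(α + n/2, β + SS/2) = Inverse-Gamma(7.7, 33.21).
The mode of Inverse-Gamma(a, b) is b/(a+1) = 33.21/8.7 ≈ 3.817.

σ̂²_MAP = 3.817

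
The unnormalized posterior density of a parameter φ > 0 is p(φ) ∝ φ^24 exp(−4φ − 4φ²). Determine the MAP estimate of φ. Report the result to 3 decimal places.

φ̂_MAP = 1.500

ℓ'(φ) = 24/φ − 4 − 8φ. Setting this to zero and multiplying by φ: 8φ² + 4φ − 24 = 0.
φ = (−4 + √(4² + 4·8·24)) / (2·8) = (−4 + √784) / 16 = (−4 + 28)/16 = 3/2.
ℓ''(φ) = −24/φ² − 8 < 0, confirming a maximum.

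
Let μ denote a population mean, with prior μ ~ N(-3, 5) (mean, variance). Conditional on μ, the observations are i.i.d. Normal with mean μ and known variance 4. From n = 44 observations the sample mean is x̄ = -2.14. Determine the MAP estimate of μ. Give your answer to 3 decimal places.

n = 44, x̄ = -2.14.
For a Normal prior and Normal likelihood with known variance, the posterior is Normal; its mode equals its mean, the precision-weighted average.
Prior precision 1/σ₀² = 1/5 = 0.2; data precision n/σ² = 44/4 = 11.
μ̂ = (0.2·(-3) + 11·(-2.14)) / (0.2 + 11) = (-24.14)/11.2 = -1207/560 ≈ -2.155.

μ̂_MAP = -2.155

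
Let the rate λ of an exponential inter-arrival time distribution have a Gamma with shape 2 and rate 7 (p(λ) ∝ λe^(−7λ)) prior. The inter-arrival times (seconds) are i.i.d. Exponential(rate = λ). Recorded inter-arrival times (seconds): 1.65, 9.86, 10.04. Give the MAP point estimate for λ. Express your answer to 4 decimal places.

λ̂_MAP = 0.1401

The Exponential(rate=λ) likelihood is ∝ λ^n e^(−λΣtᵢ). Here n = 3 and Σtᵢ = 1.65 + 9.86 + 10.04 = 21.55.
Posterior ∝ λe^(−7λ) · λ^3e^(−21.55λ) = λ^4e^(−28.55λ), i.e. Gamma(5, 28.55).
Mode = (a−1)/b = 4/28.55 ≈ 0.1401.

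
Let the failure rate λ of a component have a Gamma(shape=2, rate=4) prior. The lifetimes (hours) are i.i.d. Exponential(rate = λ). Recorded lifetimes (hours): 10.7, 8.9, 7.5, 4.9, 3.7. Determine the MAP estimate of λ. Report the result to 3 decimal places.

λ̂_MAP = 0.151

The Exponential(rate=λ) likelihood is ∝ λ^n e^(−λΣtᵢ). Here n = 5 and Σtᵢ = 10.7 + 8.9 + 7.5 + 4.9 + 3.7 = 35.7.
Posterior ∝ λe^(−4λ) · λ^5e^(−35.7λ) = λ^6e^(−39.7λ), i.e. Gamma(7, 39.7).
Mode = (a−1)/b = 6/39.7 ≈ 0.151.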